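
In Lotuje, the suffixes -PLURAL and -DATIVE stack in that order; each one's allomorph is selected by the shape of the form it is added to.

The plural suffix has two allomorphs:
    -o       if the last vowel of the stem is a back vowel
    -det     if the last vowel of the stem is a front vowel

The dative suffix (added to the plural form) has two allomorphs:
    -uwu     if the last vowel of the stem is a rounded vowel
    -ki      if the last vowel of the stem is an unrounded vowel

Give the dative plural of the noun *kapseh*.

Since the last vowel of *kapseh* is /e/ (a front vowel), it takes -det, giving *kapsehdet*.
Since the last vowel of the plural form *kapsehdet* is /e/ (an unrounded vowel), it takes -ki, giving *kapsehdetki*.

kapsehdetki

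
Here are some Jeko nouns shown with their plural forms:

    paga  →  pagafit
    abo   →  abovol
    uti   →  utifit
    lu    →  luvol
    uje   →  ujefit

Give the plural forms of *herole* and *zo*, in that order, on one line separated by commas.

The suffix is conditioned by the last vowel: -vol when the last vowel of the stem is a rounded vowel (*abo*, *lu*); -fit when the last vowel of the stem is an unrounded vowel (*paga*, *uti*, *uje*).
The last vowel of *herole* is /e/, which is an unrounded vowel, so the suffix is -fit, giving *herolefit*.
*zo* — last vowel /o/ (a rounded vowel) → -vol → *zovol*.

herolefit, zovol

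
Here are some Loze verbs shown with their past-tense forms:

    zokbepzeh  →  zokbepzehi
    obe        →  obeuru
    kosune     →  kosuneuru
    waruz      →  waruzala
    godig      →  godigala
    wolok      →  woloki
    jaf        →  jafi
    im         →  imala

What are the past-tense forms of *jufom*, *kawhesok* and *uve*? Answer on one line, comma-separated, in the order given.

jufomala, kawhesoki, uveuru

The pattern is voicing of the final sound: -i when the stem ends in a voiceless consonant (*zokbepzeh*, *wolok*, *jaf*); -ala when the stem ends in a voiced consonant (*waruz*, *godig*, *im*); -uru when the stem ends in a vowel (*obe*, *kosune*).
*jufom*: final sound = /m/, a voiced consonant → -ala → *jufomala*.
*kawhesok*: final sound = /k/, a voiceless consonant → -i → *kawhesoki*.
*uve*: final sound = /e/, a vowel → -uru → *uveuru*.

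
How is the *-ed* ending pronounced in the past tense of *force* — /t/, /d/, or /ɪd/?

The stem *force* ends in a voiceless consonant other than /t/.
The -ed suffix is realized as /ɪd/ after /t, d/; as /t/ after other voiceless consonants; and as /d/ after other voiced sounds.
So -ed on *force* is pronounced /t/.

/t/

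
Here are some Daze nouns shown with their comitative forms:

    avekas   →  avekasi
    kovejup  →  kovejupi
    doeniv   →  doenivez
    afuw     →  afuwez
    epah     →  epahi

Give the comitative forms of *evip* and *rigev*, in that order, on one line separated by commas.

The alternation tracks the final consonant of the stem — -i when the stem ends in a voiceless consonant (*avekas*, *kovejup*, *epah*); -ez when the stem ends in a voiced consonant (*doeniv*, *afuw*).
*evip*: final consonant = /p/, voiceless → -i → *evipi*.
*rigev*: final consonant = /v/, voiced → -ez → *rigevez*.

evipi, rigevez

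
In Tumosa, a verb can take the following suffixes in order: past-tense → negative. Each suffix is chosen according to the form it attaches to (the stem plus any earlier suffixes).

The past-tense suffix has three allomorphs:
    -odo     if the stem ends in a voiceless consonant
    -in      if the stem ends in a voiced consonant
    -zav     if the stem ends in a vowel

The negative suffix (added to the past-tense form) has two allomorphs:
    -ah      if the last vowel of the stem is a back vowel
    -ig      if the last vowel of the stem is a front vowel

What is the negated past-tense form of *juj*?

*juj* — final sound /j/ (a voiced consonant) → -in → *jujin*.
The past-tense form *jujin* — last vowel /i/ (a front vowel) → -ig → *jujinig*.

jujinig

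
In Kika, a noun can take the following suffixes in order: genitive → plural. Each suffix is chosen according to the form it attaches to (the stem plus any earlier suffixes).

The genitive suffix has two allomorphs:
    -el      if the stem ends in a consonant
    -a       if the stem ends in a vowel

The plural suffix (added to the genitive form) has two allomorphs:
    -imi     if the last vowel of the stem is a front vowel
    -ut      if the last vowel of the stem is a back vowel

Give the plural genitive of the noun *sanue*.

sanueaut

Since the final sound of *sanue* is /e/ (a vowel), it takes -a, giving *sanuea*.
The genitive form *sanuea* — last vowel /a/ (a back vowel) → -ut → *sanueaut*.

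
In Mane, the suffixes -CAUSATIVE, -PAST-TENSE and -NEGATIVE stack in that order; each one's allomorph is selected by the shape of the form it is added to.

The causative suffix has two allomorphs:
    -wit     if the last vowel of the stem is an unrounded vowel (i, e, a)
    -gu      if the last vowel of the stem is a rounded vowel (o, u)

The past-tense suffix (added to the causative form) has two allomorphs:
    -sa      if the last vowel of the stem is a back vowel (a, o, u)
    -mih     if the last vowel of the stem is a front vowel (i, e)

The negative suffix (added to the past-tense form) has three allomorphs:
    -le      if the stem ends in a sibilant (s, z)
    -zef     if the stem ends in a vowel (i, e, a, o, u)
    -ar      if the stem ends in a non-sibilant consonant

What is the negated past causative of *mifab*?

mifabwitmihar

Since the last vowel of *mifab* is /a/ (an unrounded vowel), it takes -wit, giving *mifabwit*.
The causative form *mifabwit* — last vowel /i/ (a front vowel) → -mih → *mifabwitmih*.
The past-tense form *mifabwitmih* — final sound /h/ (a non-sibilant consonant) → -ar → *mifabwitmihar*.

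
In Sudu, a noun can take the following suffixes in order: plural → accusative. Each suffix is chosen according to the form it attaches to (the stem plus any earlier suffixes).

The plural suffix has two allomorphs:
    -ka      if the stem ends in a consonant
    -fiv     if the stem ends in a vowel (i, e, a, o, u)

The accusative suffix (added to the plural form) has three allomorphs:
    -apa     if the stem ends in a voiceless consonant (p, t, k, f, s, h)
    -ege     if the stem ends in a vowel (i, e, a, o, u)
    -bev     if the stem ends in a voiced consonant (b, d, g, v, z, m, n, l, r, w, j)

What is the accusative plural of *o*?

ofivbev

*o*: final sound = /o/, a vowel → -fiv → *ofiv*.
Since the final sound of the plural form *ofiv* is /v/ (a voiced consonant), it takes -bev, giving *ofivbev*.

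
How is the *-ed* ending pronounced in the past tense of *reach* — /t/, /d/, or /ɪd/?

The stem *reach* ends in a voiceless consonant other than /t/.
The -ed suffix is realized as /ɪd/ after /t, d/; as /t/ after other voiceless consonants; and as /d/ after other voiced sounds.
So -ed on *reach* is pronounced /t/.

/t/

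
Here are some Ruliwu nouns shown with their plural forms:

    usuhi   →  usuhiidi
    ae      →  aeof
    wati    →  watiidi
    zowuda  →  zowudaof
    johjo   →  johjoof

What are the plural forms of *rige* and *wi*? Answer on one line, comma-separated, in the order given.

rigeof, wiidi

The suffix is conditioned by the last vowel: -idi when the last vowel of the stem is a high vowel (*usuhi*, *wati*); -of when the last vowel of the stem is a non-high vowel (*ae*, *zowuda*, *johjo*).
*rige*: last vowel = /e/, a non-high vowel → -of → *rigeof*.
Since the last vowel of *wi* is /i/ (a high vowel), it takes -idi, giving *wiidi*.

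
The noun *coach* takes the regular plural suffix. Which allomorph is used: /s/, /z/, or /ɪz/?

/ɪz/

The stem *coach* ends in a sibilant (/s, z, ʃ, ʒ, tʃ, dʒ/).
The plural suffix surfaces as /ɪz/ after sibilants, /s/ after other voiceless consonants, and /z/ after other voiced sounds.
So the plural -s on *coach* is pronounced /ɪz/.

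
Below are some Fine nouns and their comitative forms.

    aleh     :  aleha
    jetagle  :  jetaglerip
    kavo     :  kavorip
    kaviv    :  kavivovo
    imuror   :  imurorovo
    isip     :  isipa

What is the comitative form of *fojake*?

The suffix is conditioned by the final sound: -a when the stem ends in a voiceless consonant (*aleh*, *isip*); -ovo when the stem ends in a voiced consonant (*kaviv*, *imuror*); -rip when the stem ends in a vowel (*jetagle*, *kavo*).
*fojake*: final sound = /e/, a vowel → -rip → *fojakerip*.

fojakerip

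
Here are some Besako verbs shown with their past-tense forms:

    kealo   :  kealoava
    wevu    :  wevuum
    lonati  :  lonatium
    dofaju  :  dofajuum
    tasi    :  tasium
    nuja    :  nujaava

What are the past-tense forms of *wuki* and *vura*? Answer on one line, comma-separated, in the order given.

The pattern is height harmony: -um when the last vowel of the stem is a high vowel (*wevu*, *lonati*, *dofaju*, *tasi*); -ava when the last vowel of the stem is a non-high vowel (*kealo*, *nuja*).
Since the last vowel of *wuki* is /i/ (a high vowel), it takes -um, giving *wukium*.
The last vowel of *vura* is /a/, which is a non-high vowel, so the suffix is -ava, giving *vuraava*.

wukium, vuraava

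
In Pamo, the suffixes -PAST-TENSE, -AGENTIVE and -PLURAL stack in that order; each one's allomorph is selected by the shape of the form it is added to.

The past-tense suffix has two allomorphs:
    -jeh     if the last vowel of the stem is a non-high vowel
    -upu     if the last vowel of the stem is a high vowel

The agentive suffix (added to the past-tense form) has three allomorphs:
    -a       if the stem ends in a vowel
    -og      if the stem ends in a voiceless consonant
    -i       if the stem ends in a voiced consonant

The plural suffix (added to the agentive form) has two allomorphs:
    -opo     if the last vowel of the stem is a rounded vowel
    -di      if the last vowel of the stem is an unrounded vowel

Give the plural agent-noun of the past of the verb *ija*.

Since the last vowel of *ija* is /a/ (a non-high vowel), it takes -jeh, giving *ijajeh*.
The past-tense form *ijajeh* — final sound /h/ (a voiceless consonant) → -og → *ijajehog*.
Since the last vowel of the agentive form *ijajehog* is /o/ (a rounded vowel), it takes -opo, giving *ijajehogopo*.

ijajehogopo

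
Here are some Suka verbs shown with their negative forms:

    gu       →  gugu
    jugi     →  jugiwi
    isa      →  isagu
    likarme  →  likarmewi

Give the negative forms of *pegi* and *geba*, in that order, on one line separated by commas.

The suffix is conditioned by the last vowel: -wi when the last vowel of the stem is a front vowel (*jugi*, *likarme*); -gu when the last vowel of the stem is a back vowel (*gu*, *isa*).
Since the last vowel of *pegi* is /i/ (a front vowel), it takes -wi, giving *pegiwi*.
The last vowel of *geba* is /a/, which is a back vowel, so the suffix is -gu, giving *gebagu*.

pegiwi, gebagu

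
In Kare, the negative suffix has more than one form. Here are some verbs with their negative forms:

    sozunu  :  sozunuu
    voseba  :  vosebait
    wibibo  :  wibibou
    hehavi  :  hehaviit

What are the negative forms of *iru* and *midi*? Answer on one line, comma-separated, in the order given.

iruu, midiit

The alternation tracks the last vowel of the stem — -u when the last vowel of the stem is a rounded vowel (*sozunu*, *wibibo*); -it when the last vowel of the stem is an unrounded vowel (*voseba*, *hehavi*).
Since the last vowel of *iru* is /u/ (a rounded vowel), it takes -u, giving *iruu*.
Since the last vowel of *midi* is /i/ (an unrounded vowel), it takes -it, giving *midiit*.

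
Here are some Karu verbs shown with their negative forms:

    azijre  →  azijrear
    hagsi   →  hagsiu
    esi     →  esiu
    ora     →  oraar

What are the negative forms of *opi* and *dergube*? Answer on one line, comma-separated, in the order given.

opiu, dergubear

Looking at the last vowel of each stem: -u when the last vowel of the stem is a high vowel (*hagsi*, *esi*); -ar when the last vowel of the stem is a non-high vowel (*azijre*, *ora*).
Since the last vowel of *opi* is /i/ (a high vowel), it takes -u, giving *opiu*.
*dergube*: last vowel = /e/, a non-high vowel → -ar → *dergubear*.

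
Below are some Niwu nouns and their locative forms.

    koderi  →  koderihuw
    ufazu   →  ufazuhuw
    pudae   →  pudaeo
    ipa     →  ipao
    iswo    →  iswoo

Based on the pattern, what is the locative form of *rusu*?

Looking at the last vowel of each stem: -huw when the last vowel of the stem is a high vowel (*koderi*, *ufazu*); -o when the last vowel of the stem is a non-high vowel (*pudae*, *ipa*, *iswo*).
Since the last vowel of *rusu* is /u/ (a high vowel), it takes -huw, giving *rusuhuw*.

rusuhuw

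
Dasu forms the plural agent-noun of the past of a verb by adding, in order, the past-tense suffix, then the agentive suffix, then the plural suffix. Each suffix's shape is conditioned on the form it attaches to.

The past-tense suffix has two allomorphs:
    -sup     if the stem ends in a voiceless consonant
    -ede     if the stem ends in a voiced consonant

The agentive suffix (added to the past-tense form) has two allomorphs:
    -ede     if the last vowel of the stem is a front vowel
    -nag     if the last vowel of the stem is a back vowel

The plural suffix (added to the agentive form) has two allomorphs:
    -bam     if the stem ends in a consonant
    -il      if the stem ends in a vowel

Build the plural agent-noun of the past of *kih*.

kihsupnagbam

*kih*: final consonant = /h/, voiceless → -sup → *kihsup*.
The past-tense form *kihsup* — last vowel /u/ (a back vowel) → -nag → *kihsupnag*.
The agentive form *kihsupnag*: final sound = /g/, a consonant → -bam → *kihsupnagbam*.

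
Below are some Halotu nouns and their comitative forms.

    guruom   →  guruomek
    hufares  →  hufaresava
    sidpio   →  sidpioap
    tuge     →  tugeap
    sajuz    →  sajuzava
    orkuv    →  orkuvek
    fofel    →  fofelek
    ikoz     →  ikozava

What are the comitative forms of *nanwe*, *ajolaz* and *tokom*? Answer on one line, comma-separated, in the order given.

nanweap, ajolazava, tokomek

Looking at the final sound of each stem: -ava when the stem ends in a sibilant (*hufares*, *sajuz*, *ikoz*); -ek when the stem ends in a non-sibilant consonant (*guruom*, *orkuv*, *fofel*); -ap when the stem ends in a vowel (*sidpio*, *tuge*).
*nanwe* — final sound /e/ (a vowel) → -ap → *nanweap*.
The final sound of *ajolaz* is /z/, which is a sibilant, so the suffix is -ava, giving *ajolazava*.
The final sound of *tokom* is /m/, which is a non-sibilant consonant, so the suffix is -ek, giving *tokomek*.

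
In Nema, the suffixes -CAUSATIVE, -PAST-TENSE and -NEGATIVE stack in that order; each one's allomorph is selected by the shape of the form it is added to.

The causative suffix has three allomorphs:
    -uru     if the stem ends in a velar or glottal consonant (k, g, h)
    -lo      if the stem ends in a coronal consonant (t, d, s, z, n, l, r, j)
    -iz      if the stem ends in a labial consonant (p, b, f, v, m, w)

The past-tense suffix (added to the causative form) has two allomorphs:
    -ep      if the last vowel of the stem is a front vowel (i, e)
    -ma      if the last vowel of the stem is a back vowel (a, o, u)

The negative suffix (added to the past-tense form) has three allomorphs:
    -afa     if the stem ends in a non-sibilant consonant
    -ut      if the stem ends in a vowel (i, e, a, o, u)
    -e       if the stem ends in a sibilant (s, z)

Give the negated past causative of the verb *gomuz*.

gomuzlomaut

Since the final consonant of *gomuz* is /z/ (coronal), it takes -lo, giving *gomuzlo*.
The causative form *gomuzlo* — last vowel /o/ (a back vowel) → -ma → *gomuzloma*.
The past-tense form *gomuzloma*: final sound = /a/, a vowel → -ut → *gomuzlomaut*.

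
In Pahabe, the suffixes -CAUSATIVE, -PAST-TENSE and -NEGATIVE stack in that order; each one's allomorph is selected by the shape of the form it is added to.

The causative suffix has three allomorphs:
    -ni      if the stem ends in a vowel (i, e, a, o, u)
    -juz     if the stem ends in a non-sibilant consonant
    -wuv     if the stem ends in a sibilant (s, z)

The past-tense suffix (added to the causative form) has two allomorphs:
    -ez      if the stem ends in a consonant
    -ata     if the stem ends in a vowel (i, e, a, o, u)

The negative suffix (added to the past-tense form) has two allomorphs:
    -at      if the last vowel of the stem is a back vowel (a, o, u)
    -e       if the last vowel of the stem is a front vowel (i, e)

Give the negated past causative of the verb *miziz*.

mizizwuveze

*miziz*: final sound = /z/, a sibilant → -wuv → *mizizwuv*.
Since the final sound of the causative form *mizizwuv* is /v/ (a consonant), it takes -ez, giving *mizizwuvez*.
The past-tense form *mizizwuvez*: last vowel = /e/, a front vowel → -e → *mizizwuveze*.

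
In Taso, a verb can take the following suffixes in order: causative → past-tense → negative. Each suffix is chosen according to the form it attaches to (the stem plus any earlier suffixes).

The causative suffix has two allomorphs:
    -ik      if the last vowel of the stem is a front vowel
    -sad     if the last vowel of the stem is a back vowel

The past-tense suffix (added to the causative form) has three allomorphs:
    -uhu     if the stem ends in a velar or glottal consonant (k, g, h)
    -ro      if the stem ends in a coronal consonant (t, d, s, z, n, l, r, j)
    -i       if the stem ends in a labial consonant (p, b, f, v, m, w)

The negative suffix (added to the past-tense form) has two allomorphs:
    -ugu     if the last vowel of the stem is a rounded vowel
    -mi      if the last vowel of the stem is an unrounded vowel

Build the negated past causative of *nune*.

nuneikuhuugu

*nune* — last vowel /e/ (a front vowel) → -ik → *nuneik*.
Since the final consonant of the causative form *nuneik* is /k/ (velar/glottal), it takes -uhu, giving *nuneikuhu*.
The past-tense form *nuneikuhu*: last vowel = /u/, a rounded vowel → -ugu → *nuneikuhuugu*.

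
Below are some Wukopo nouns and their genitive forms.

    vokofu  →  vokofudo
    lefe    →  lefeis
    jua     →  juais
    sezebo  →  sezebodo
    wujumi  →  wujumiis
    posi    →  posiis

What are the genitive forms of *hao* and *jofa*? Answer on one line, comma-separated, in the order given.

The alternation tracks the last vowel of the stem — -do when the last vowel of the stem is a rounded vowel (*vokofu*, *sezebo*); -is when the last vowel of the stem is an unrounded vowel (*lefe*, *jua*, *wujumi*, *posi*).
*hao* — last vowel /o/ (a rounded vowel) → -do → *haodo*.
The last vowel of *jofa* is /a/, which is an unrounded vowel, so the suffix is -is, giving *jofais*.

haodo, jofais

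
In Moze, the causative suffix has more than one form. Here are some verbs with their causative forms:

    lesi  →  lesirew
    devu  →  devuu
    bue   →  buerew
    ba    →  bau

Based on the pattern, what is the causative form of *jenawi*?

The pattern is front/back vowel harmony: -rew when the last vowel of the stem is a front vowel (*lesi*, *bue*); -u when the last vowel of the stem is a back vowel (*devu*, *ba*).
The last vowel of *jenawi* is /i/, which is a front vowel, so the suffix is -rew, giving *jenawirew*.

jenawirew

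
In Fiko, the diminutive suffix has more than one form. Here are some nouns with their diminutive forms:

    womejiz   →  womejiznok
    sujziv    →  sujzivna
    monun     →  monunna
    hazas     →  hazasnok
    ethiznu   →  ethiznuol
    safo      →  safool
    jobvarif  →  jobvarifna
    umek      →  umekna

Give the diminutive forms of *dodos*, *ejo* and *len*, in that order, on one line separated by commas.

dodosnok, ejool, lenna

The suffix is conditioned by the final sound: -nok when the stem ends in a sibilant (*womejiz*, *hazas*); -na when the stem ends in a non-sibilant consonant (*sujziv*, *monun*, *jobvarif*, *umek*); -ol when the stem ends in a vowel (*ethiznu*, *safo*).
*dodos*: final sound = /s/, a sibilant → -nok → *dodosnok*.
*ejo*: final sound = /o/, a vowel → -ol → *ejool*.
*len* — final sound /n/ (a non-sibilant consonant) → -na → *lenna*.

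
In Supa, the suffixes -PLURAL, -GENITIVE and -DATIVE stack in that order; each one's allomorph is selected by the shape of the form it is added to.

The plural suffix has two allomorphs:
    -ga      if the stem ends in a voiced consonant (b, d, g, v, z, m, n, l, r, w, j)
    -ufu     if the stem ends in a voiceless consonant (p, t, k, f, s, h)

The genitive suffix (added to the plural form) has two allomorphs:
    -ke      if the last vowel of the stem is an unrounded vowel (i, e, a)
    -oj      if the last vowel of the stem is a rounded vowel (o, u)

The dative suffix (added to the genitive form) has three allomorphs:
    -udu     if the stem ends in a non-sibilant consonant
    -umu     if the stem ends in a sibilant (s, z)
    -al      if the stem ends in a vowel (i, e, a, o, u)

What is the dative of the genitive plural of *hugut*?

hugutufuojudu

*hugut*: final consonant = /t/, voiceless → -ufu → *hugutufu*.
The last vowel of the plural form *hugutufu* is /u/, which is a rounded vowel, so the genitive suffix is -oj, giving *hugutufuoj*.
Since the final sound of the genitive form *hugutufuoj* is /j/ (a non-sibilant consonant), it takes -udu, giving *hugutufuojudu*.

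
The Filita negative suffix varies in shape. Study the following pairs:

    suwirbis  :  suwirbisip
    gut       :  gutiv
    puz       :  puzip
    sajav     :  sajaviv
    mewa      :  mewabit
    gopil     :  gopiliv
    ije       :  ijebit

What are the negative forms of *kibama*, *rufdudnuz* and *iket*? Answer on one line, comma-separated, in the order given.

kibamabit, rufdudnuzip, iketiv

The alternation tracks the final sound of the stem — -ip when the stem ends in a sibilant (*suwirbis*, *puz*); -iv when the stem ends in a non-sibilant consonant (*gut*, *sajav*, *gopil*); -bit when the stem ends in a vowel (*mewa*, *ije*).
*kibama* — final sound /a/ (a vowel) → -bit → *kibamabit*.
*rufdudnuz* — final sound /z/ (a sibilant) → -ip → *rufdudnuzip*.
*iket*: final sound = /t/, a non-sibilant consonant → -iv → *iketiv*.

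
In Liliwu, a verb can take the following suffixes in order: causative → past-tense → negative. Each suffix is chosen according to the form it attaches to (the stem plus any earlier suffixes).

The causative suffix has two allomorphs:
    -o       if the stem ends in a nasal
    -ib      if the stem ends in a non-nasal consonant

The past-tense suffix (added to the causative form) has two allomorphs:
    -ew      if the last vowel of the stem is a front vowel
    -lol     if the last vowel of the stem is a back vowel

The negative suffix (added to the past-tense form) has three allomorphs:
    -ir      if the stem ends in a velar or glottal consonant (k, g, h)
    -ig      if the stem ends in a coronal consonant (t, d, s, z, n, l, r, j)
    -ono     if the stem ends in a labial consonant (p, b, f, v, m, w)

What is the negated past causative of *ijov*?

*ijov*: final consonant = /v/, non-nasal → -ib → *ijovib*.
The last vowel of the causative form *ijovib* is /i/, which is a front vowel, so the past-tense suffix is -ew, giving *ijovibew*.
Since the final consonant of the past-tense form *ijovibew* is /w/ (labial), it takes -ono, giving *ijovibewono*.

ijovibewono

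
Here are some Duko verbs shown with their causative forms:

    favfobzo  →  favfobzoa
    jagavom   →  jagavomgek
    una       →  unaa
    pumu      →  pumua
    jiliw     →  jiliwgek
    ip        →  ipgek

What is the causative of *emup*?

emupgek

Looking at the final sound of each stem: -gek when the stem ends in a consonant (*jagavom*, *jiliw*, *ip*); -a when the stem ends in a vowel (*favfobzo*, *una*, *pumu*).
The final sound of *emup* is /p/, which is a consonant, so the suffix is -gek, giving *emupgek*.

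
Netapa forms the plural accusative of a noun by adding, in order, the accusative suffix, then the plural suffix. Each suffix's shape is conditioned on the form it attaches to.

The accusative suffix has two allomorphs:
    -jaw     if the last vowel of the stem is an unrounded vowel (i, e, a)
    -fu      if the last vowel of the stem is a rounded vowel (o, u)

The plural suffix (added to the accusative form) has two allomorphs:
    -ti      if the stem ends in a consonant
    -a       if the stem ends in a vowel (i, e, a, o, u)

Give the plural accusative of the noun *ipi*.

ipijawti

*ipi* — last vowel /i/ (an unrounded vowel) → -jaw → *ipijaw*.
Since the final sound of the accusative form *ipijaw* is /w/ (a consonant), it takes -ti, giving *ipijawti*.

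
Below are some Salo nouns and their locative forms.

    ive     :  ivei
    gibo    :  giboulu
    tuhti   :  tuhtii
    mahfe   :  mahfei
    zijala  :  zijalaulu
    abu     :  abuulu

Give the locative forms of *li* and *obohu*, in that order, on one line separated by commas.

The suffix is conditioned by the last vowel: -i when the last vowel of the stem is a front vowel (*ive*, *tuhti*, *mahfe*); -ulu when the last vowel of the stem is a back vowel (*gibo*, *zijala*, *abu*).
*li* — last vowel /i/ (a front vowel) → -i → *lii*.
Since the last vowel of *obohu* is /u/ (a back vowel), it takes -ulu, giving *obohuulu*.

lii, obohuulu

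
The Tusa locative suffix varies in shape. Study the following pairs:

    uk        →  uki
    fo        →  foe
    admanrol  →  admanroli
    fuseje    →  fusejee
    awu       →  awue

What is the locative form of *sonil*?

Looking at the final sound of each stem: -i when the stem ends in a consonant (*uk*, *admanrol*); -e when the stem ends in a vowel (*fo*, *fuseje*, *awu*).
*sonil* — final sound /l/ (a consonant) → -i → *sonili*.

sonili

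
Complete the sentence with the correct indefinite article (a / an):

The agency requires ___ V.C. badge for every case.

a

The indefinite article is chosen by the initial *sound* of the following word, not its spelling.
The initialism *V.C.* is read letter by letter; the first letter, V, is pronounced /viː/, which begins with a consonant sound.
So the article is *a*: The agency requires a V.C. badge for every case.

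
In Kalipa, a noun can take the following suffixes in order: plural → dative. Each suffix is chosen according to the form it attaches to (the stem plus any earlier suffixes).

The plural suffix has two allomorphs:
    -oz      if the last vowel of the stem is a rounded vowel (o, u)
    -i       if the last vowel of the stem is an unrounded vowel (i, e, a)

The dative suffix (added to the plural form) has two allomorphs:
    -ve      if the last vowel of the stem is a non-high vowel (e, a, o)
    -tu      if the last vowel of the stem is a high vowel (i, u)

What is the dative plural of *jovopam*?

jovopamitu

Since the last vowel of *jovopam* is /a/ (an unrounded vowel), it takes -i, giving *jovopami*.
The plural form *jovopami* — last vowel /i/ (a high vowel) → -tu → *jovopamitu*.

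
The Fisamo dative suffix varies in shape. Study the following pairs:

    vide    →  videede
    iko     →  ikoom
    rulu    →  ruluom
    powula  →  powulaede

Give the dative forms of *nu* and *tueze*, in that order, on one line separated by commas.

nuom, tuezeede

The suffix is conditioned by the last vowel: -om when the last vowel of the stem is a rounded vowel (*iko*, *rulu*); -ede when the last vowel of the stem is an unrounded vowel (*vide*, *powula*).
*nu* — last vowel /u/ (a rounded vowel) → -om → *nuom*.
The last vowel of *tueze* is /e/, which is an unrounded vowel, so the suffix is -ede, giving *tuezeede*.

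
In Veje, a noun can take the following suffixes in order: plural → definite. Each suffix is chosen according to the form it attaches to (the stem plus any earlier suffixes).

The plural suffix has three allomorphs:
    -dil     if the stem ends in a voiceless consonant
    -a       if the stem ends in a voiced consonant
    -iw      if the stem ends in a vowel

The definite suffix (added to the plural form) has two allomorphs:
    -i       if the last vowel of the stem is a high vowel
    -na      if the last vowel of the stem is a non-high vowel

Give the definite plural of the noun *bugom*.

bugomana

*bugom* — final sound /m/ (a voiced consonant) → -a → *bugoma*.
Since the last vowel of the plural form *bugoma* is /a/ (a non-high vowel), it takes -na, giving *bugomana*.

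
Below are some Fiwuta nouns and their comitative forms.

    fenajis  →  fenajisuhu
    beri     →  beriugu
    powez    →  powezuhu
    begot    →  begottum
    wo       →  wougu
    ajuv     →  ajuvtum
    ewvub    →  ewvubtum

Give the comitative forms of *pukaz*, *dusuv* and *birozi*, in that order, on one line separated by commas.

pukazuhu, dusuvtum, biroziugu

Looking at the final sound of each stem: -uhu when the stem ends in a sibilant (*fenajis*, *powez*); -tum when the stem ends in a non-sibilant consonant (*begot*, *ajuv*, *ewvub*); -ugu when the stem ends in a vowel (*beri*, *wo*).
*pukaz*: final sound = /z/, a sibilant → -uhu → *pukazuhu*.
The final sound of *dusuv* is /v/, which is a non-sibilant consonant, so the suffix is -tum, giving *dusuvtum*.
*birozi*: final sound = /i/, a vowel → -ugu → *biroziugu*.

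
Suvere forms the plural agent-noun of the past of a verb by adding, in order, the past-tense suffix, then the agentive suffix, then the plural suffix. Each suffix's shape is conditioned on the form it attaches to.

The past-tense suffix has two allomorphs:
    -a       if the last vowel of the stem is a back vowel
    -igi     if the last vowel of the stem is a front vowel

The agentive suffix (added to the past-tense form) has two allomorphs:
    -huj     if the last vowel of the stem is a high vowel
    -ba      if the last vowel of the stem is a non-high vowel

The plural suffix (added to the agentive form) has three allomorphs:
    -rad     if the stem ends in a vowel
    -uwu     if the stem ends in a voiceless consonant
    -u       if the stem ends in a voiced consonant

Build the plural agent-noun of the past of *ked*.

kedigihuju

*ked*: last vowel = /e/, a front vowel → -igi → *kedigi*.
The past-tense form *kedigi* — last vowel /i/ (a high vowel) → -huj → *kedigihuj*.
Since the final sound of the agentive form *kedigihuj* is /j/ (a voiced consonant), it takes -u, giving *kedigihuju*.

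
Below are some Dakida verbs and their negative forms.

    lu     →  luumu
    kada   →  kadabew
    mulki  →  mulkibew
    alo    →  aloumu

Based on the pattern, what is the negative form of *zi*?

The alternation tracks the last vowel of the stem — -umu when the last vowel of the stem is a rounded vowel (*lu*, *alo*); -bew when the last vowel of the stem is an unrounded vowel (*kada*, *mulki*).
Since the last vowel of *zi* is /i/ (an unrounded vowel), it takes -bew, giving *zibew*.

zibew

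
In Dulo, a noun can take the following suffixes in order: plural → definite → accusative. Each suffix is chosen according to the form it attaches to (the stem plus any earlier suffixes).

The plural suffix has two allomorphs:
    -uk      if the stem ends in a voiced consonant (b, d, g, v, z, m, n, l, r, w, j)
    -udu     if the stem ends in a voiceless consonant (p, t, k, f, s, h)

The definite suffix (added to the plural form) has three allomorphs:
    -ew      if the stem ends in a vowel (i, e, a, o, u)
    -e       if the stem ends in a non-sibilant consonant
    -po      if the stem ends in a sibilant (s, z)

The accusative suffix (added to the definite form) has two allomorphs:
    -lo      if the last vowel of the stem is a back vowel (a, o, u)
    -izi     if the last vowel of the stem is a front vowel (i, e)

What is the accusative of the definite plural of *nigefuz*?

nigefuzukeizi

*nigefuz* — final consonant /z/ (voiced) → -uk → *nigefuzuk*.
The final sound of the plural form *nigefuzuk* is /k/, which is a non-sibilant consonant, so the definite suffix is -e, giving *nigefuzuke*.
The last vowel of the definite form *nigefuzuke* is /e/, which is a front vowel, so the accusative suffix is -izi, giving *nigefuzukeizi*.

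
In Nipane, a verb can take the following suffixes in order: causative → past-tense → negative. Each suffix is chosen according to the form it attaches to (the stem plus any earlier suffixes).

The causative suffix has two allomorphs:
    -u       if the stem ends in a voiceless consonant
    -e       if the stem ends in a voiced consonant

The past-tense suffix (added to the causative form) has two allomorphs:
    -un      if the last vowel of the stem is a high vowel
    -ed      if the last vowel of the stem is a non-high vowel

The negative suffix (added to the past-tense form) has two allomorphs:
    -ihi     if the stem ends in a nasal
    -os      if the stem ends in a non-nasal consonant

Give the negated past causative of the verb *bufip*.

bufipuunihi

*bufip* — final consonant /p/ (voiceless) → -u → *bufipu*.
The causative form *bufipu* — last vowel /u/ (a high vowel) → -un → *bufipuun*.
The final consonant of the past-tense form *bufipuun* is /n/, which is a nasal, so the negative suffix is -ihi, giving *bufipuunihi*.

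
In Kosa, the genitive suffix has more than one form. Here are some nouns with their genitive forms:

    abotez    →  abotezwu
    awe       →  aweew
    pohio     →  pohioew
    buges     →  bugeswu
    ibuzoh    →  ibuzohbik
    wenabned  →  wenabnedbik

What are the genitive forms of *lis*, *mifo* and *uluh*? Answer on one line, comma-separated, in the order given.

Looking at the final sound of each stem: -wu when the stem ends in a sibilant (*abotez*, *buges*); -bik when the stem ends in a non-sibilant consonant (*ibuzoh*, *wenabned*); -ew when the stem ends in a vowel (*awe*, *pohio*).
*lis*: final sound = /s/, a sibilant → -wu → *liswu*.
The final sound of *mifo* is /o/, which is a vowel, so the suffix is -ew, giving *mifoew*.
*uluh* — final sound /h/ (a non-sibilant consonant) → -bik → *uluhbik*.

liswu, mifoew, uluhbik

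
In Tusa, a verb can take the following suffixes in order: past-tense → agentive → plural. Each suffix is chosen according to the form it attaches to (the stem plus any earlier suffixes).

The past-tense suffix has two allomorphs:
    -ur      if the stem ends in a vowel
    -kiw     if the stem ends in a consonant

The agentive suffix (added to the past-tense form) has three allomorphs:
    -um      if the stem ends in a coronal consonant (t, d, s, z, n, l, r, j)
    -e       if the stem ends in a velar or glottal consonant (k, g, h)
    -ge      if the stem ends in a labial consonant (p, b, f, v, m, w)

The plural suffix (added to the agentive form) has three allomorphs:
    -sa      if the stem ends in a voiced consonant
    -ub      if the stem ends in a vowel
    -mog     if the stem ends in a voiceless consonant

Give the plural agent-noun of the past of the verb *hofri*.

hofriurumsa

*hofri*: final sound = /i/, a vowel → -ur → *hofriur*.
The past-tense form *hofriur* — final consonant /r/ (coronal) → -um → *hofriurum*.
The agentive form *hofriurum*: final sound = /m/, a voiced consonant → -sa → *hofriurumsa*.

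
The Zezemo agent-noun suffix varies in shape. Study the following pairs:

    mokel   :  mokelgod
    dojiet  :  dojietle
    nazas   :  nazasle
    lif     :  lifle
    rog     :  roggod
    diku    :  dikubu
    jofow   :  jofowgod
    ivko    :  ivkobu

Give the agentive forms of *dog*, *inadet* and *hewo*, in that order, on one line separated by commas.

Looking at the final sound of each stem: -le when the stem ends in a voiceless consonant (*dojiet*, *nazas*, *lif*); -god when the stem ends in a voiced consonant (*mokel*, *rog*, *jofow*); -bu when the stem ends in a vowel (*diku*, *ivko*).
*dog*: final sound = /g/, a voiced consonant → -god → *doggod*.
*inadet*: final sound = /t/, a voiceless consonant → -le → *inadetle*.
Since the final sound of *hewo* is /o/ (a vowel), it takes -bu, giving *hewobu*.

doggod, inadetle, hewobu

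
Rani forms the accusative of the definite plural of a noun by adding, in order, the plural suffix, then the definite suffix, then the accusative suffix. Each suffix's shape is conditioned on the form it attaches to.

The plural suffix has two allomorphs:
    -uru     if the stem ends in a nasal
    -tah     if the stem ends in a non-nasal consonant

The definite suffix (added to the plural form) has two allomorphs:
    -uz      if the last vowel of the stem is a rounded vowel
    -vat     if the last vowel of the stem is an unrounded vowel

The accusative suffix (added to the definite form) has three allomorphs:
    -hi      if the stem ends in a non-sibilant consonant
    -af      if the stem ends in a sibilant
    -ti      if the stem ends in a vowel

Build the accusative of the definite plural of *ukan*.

*ukan* — final consonant /n/ (a nasal) → -uru → *ukanuru*.
Since the last vowel of the plural form *ukanuru* is /u/ (a rounded vowel), it takes -uz, giving *ukanuruuz*.
The definite form *ukanuruuz*: final sound = /z/, a sibilant → -af → *ukanuruuzaf*.

ukanuruuzaf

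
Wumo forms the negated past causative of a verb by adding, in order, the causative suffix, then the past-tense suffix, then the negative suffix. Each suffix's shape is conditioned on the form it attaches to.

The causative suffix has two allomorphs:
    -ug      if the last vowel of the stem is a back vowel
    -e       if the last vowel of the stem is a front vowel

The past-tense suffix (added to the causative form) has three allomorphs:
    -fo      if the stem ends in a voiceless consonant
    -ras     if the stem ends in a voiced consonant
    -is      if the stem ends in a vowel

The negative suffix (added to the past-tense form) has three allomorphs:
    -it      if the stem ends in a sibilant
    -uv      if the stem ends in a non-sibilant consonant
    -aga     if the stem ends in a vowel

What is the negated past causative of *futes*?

futeseisit

Since the last vowel of *futes* is /e/ (a front vowel), it takes -e, giving *futese*.
The final sound of the causative form *futese* is /e/, which is a vowel, so the past-tense suffix is -is, giving *futeseis*.
The final sound of the past-tense form *futeseis* is /s/, which is a sibilant, so the negative suffix is -it, giving *futeseisit*.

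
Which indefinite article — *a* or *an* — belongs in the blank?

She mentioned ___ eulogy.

a

The indefinite article is chosen by the initial *sound* of the following word, not its spelling.
*eulogy* begins with the sound /juː/ (eu pronounced /juː/) — a consonant sound.
So the article is *a*: She mentioned a eulogy.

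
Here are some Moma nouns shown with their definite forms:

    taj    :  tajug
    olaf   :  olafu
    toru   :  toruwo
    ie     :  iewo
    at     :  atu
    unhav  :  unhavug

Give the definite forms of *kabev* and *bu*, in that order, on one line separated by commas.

kabevug, buwo

Looking at the final sound of each stem: -u when the stem ends in a voiceless consonant (*olaf*, *at*); -ug when the stem ends in a voiced consonant (*taj*, *unhav*); -wo when the stem ends in a vowel (*toru*, *ie*).
*kabev* — final sound /v/ (a voiced consonant) → -ug → *kabevug*.
*bu* — final sound /u/ (a vowel) → -wo → *buwo*.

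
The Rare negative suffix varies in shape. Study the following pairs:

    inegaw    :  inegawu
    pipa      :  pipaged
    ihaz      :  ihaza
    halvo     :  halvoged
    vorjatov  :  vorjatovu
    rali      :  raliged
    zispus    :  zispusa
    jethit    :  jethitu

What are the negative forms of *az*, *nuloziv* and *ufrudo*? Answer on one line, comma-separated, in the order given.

aza, nulozivu, ufrudoged

The suffix is conditioned by the final sound: -a when the stem ends in a sibilant (*ihaz*, *zispus*); -u when the stem ends in a non-sibilant consonant (*inegaw*, *vorjatov*, *jethit*); -ged when the stem ends in a vowel (*pipa*, *halvo*, *rali*).
*az*: final sound = /z/, a sibilant → -a → *aza*.
*nuloziv* — final sound /v/ (a non-sibilant consonant) → -u → *nulozivu*.
*ufrudo*: final sound = /o/, a vowel → -ged → *ufrudoged*.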